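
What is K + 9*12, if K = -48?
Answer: 60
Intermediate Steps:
K + 9*12 = -48 + 9*12 = -48 + 108 = 60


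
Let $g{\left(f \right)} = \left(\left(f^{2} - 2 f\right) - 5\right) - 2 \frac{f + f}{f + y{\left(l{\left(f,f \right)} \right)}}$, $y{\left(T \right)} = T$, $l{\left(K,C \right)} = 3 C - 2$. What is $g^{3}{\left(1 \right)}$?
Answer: $-512$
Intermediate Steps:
$l{\left(K,C \right)} = -2 + 3 C$
$g{\left(f \right)} = -5 + f^{2} - 2 f - \frac{4 f}{-2 + 4 f}$ ($g{\left(f \right)} = \left(\left(f^{2} - 2 f\right) - 5\right) - 2 \frac{f + f}{f + \left(-2 + 3 f\right)} = \left(-5 + f^{2} - 2 f\right) - 2 \frac{2 f}{-2 + 4 f} = \left(-5 + f^{2} - 2 f\right) - \frac{4 f}{-2 + 4 f} = -5 + f^{2} - 2 f - \frac{4 f}{-2 + 4 f}$)
$g^{3}{\left(1 \right)} = \left(\frac{5 - 10 - 5 \cdot 1^{2} + 2 \cdot 1^{3}}{-1 + 2 \cdot 1}\right)^{3} = \left(\frac{5 - 10 - 5 + 2 \cdot 1}{-1 + 2}\right)^{3} = \left(\frac{5 - 10 - 5 + 2}{1}\right)^{3} = \left(1 \left(-8\right)\right)^{3} = \left(-8\right)^{3} = -512$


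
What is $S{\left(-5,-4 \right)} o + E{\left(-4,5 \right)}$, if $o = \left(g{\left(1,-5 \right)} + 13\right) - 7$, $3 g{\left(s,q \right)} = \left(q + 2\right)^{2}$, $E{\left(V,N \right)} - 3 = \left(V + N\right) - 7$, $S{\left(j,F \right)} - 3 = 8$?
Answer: $96$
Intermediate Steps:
$S{\left(j,F \right)} = 11$ ($S{\left(j,F \right)} = 3 + 8 = 11$)
$E{\left(V,N \right)} = -4 + N + V$ ($E{\left(V,N \right)} = 3 - \left(7 - N - V\right) = 3 + \left(-7 + N + V\right) = -4 + N + V$)
$g{\left(s,q \right)} = \frac{\left(2 + q\right)^{2}}{3}$ ($g{\left(s,q \right)} = \frac{\left(q + 2\right)^{2}}{3} = \frac{\left(2 + q\right)^{2}}{3}$)
$o = 9$ ($o = \left(\frac{\left(2 - 5\right)^{2}}{3} + 13\right) - 7 = \left(\frac{\left(-3\right)^{2}}{3} + 13\right) - 7 = \left(\frac{1}{3} \cdot 9 + 13\right) - 7 = \left(3 + 13\right) - 7 = 16 - 7 = 9$)
$S{\left(-5,-4 \right)} o + E{\left(-4,5 \right)} = 11 \cdot 9 - 3 = 99 - 3 = 96$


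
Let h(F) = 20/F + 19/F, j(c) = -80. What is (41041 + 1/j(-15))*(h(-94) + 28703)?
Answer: 188477189851/160 ≈ 1.1780e+9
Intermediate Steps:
h(F) = 39/F
(41041 + 1/j(-15))*(h(-94) + 28703) = (41041 + 1/(-80))*(39/(-94) + 28703) = (41041 - 1/80)*(39*(-1/94) + 28703) = 3283279*(-39/94 + 28703)/80 = (3283279/80)*(2698043/94) = 188477189851/160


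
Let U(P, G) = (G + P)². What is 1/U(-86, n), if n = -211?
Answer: 1/88209 ≈ 1.1337e-5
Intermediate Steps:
1/U(-86, n) = 1/((-211 - 86)²) = 1/((-297)²) = 1/88209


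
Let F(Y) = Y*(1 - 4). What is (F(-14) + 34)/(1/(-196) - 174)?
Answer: -784/1795 ≈ -0.43677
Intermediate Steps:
F(Y) = -3*Y (F(Y) = Y*(-3) = -3*Y)
(F(-14) + 34)/(1/(-196) - 174) = (-3*(-14) + 34)/(1/(-196) - 174) = (42 + 34)/(-1/196 - 174) = 76/(-34105/196) = 76*(-196/34105) = -784/1795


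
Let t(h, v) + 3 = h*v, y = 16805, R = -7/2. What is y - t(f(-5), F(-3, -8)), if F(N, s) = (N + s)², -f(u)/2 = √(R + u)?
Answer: 16808 + 121*I*√34 ≈ 16808.0 + 705.54*I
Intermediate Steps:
R = -7/2 (R = -7*½ = -7/2 ≈ -3.5000)
f(u) = -2*√(-7/2 + u)
t(h, v) = -3 + h*v
y - t(f(-5), F(-3, -8)) = 16805 - (-3 + (-√(-14 + 4*(-5)))*(-3 - 8)²) = 16805 - (-3 - √(-14 - 20)*(-11)²) = 16805 - (-3 - √(-34)*121) = 16805 - (-3 - I*√34*121) = 16805 - (-3 - 121*I*√34) = 16805 + (3 + 121*I*√34) = 16808 + 121*I*√34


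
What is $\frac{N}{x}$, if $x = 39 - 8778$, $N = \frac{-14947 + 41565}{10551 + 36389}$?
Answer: $- \frac{13309}{205104330} \approx -6.4889 \cdot 10^{-5}$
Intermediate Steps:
$N = \frac{13309}{23470}$ ($N = \frac{26618}{46940} = 26618 \cdot \frac{1}{46940} = \frac{13309}{23470} \approx 0.56706$)
$x = -8739$ ($x = 39 - 8778 = -8739$)
$\frac{N}{x} = \frac{13309}{23470 \left(-8739\right)} = \frac{13309}{23470} \left(- \frac{1}{8739}\right) = - \frac{13309}{205104330}$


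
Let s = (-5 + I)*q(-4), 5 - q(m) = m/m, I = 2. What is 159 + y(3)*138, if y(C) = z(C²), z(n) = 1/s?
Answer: 295/2 ≈ 147.50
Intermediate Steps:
q(m) = 4 (q(m) = 5 - m/m = 5 - 1*1 = 5 - 1 = 4)
s = -12 (s = (-5 + 2)*4 = -3*4 = -12)
z(n) = -1/12 (z(n) = 1/(-12) = -1/12)
y(C) = -1/12
159 + y(3)*138 = 159 - 1/12*138 = 159 - 23/2 = 295/2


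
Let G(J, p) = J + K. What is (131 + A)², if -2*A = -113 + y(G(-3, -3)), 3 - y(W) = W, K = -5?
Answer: 33124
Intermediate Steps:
G(J, p) = -5 + J (G(J, p) = J - 5 = -5 + J)
y(W) = 3 - W
A = 51 (A = -(-113 + (3 - (-5 - 3)))/2 = -(-113 + (3 - 1*(-8)))/2 = -(-113 + (3 + 8))/2 = -(-113 + 11)/2 = -½*(-102) = 51)
(131 + A)² = (131 + 51)² = 182² = 33124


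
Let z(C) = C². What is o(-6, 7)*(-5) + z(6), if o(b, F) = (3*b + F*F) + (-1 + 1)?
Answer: -119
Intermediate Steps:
o(b, F) = F² + 3*b (o(b, F) = (3*b + F²) + 0 = (F² + 3*b) + 0 = F² + 3*b)
o(-6, 7)*(-5) + z(6) = (7² + 3*(-6))*(-5) + 6² = (49 - 18)*(-5) + 36 = 31*(-5) + 36 = -155 + 36 = -119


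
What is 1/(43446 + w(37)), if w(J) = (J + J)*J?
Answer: 1/46184 ≈ 2.1653e-5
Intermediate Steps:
w(J) = 2*J² (w(J) = (2*J)*J = 2*J²)
1/(43446 + w(37)) = 1/(43446 + 2*37²) = 1/(43446 + 2*1369) = 1/(43446 + 2738) = 1/46184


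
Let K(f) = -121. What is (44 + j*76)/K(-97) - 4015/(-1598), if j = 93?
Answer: -10879161/193358 ≈ -56.264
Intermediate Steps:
(44 + j*76)/K(-97) - 4015/(-1598) = (44 + 93*76)/(-121) - 4015/(-1598) = (44 + 7068)*(-1/121) - 4015*(-1/1598) = 7112*(-1/121) + 4015/1598 = -7112/121 + 4015/1598 = -10879161/193358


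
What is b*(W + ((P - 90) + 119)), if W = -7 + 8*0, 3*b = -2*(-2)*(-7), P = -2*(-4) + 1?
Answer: -868/3 ≈ -289.33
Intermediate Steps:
P = 9 (P = 8 + 1 = 9)
b = -28/3 (b = (-2*(-2)*(-7))/3 = (4*(-7))/3 = (1/3)*(-28) = -28/3 ≈ -9.3333)
W = -7 (W = -7 + 0 = -7)
b*(W + ((P - 90) + 119)) = -28*(-7 + ((9 - 90) + 119))/3 = -28*(-7 + (-81 + 119))/3 = -28*(-7 + 38)/3 = -28/3*31 = -868/3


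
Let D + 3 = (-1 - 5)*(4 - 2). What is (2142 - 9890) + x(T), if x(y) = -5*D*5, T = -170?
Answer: -7373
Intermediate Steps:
D = -15 (D = -3 + (-1 - 5)*(4 - 2) = -3 - 6*2 = -3 - 12 = -15)
x(y) = 375 (x(y) = -5*(-15)*5 = 75*5 = 375)
(2142 - 9890) + x(T) = (2142 - 9890) + 375 = -7748 + 375 = -7373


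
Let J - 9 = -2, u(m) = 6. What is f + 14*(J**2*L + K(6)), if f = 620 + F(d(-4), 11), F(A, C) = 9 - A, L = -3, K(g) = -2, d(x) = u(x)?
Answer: -1463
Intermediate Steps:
d(x) = 6
J = 7 (J = 9 - 2 = 7)
f = 623 (f = 620 + (9 - 1*6) = 620 + (9 - 6) = 620 + 3 = 623)
f + 14*(J**2*L + K(6)) = 623 + 14*(7**2*(-3) - 2) = 623 + 14*(49*(-3) - 2) = 623 + 14*(-147 - 2) = 623 + 14*(-149) = 623 - 2086 = -1463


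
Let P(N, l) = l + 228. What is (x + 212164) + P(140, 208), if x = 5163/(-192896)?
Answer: 41009684437/192896 ≈ 2.1260e+5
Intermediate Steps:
P(N, l) = 228 + l
x = -5163/192896 (x = 5163*(-1/192896) = -5163/192896 ≈ -0.026766)
(x + 212164) + P(140, 208) = (-5163/192896 + 212164) + (228 + 208) = 40925581781/192896 + 436 = 41009684437/192896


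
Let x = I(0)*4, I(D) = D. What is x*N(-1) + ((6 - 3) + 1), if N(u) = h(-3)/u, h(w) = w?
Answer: 4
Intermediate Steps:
x = 0 (x = 0*4 = 0)
N(u) = -3/u
x*N(-1) + ((6 - 3) + 1) = 0*(-3/(-1)) + ((6 - 3) + 1) = 0*(-3*(-1)) + (3 + 1) = 0*3 + 4 = 0 + 4 = 4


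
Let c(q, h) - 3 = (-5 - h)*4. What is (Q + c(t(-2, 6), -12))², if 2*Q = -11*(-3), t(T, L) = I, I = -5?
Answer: 9025/4 ≈ 2256.3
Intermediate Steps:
t(T, L) = -5
Q = 33/2 (Q = (-11*(-3))/2 = (½)*33 = 33/2 ≈ 16.500)
c(q, h) = -17 - 4*h (c(q, h) = 3 + (-5 - h)*4 = 3 + (-20 - 4*h) = -17 - 4*h)
(Q + c(t(-2, 6), -12))² = (33/2 + (-17 - 4*(-12)))² = (33/2 + (-17 + 48))² = (33/2 + 31)² = (95/2)² = 9025/4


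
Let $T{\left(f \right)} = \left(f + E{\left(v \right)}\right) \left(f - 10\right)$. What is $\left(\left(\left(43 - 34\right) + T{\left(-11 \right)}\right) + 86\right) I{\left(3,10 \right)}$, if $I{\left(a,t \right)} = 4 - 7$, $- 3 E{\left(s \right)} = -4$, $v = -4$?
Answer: $-894$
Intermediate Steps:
$E{\left(s \right)} = \frac{4}{3}$ ($E{\left(s \right)} = \left(- \frac{1}{3}\right) \left(-4\right) = \frac{4}{3}$)
$T{\left(f \right)} = \left(-10 + f\right) \left(\frac{4}{3} + f\right)$ ($T{\left(f \right)} = \left(f + \frac{4}{3}\right) \left(f - 10\right) = \left(\frac{4}{3} + f\right) \left(-10 + f\right) = \left(-10 + f\right) \left(\frac{4}{3} + f\right)$)
$I{\left(a,t \right)} = -3$ ($I{\left(a,t \right)} = 4 - 7 = -3$)
$\left(\left(\left(43 - 34\right) + T{\left(-11 \right)}\right) + 86\right) I{\left(3,10 \right)} = \left(\left(\left(43 - 34\right) - \left(-82 - 121\right)\right) + 86\right) \left(-3\right) = \left(\left(9 + \left(- \frac{40}{3} + 121 + \frac{286}{3}\right)\right) + 86\right) \left(-3\right) = \left(\left(9 + 203\right) + 86\right) \left(-3\right) = \left(212 + 86\right) \left(-3\right) = 298 \left(-3\right) = -894$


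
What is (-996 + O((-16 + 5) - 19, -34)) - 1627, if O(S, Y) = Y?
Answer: -2657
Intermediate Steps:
(-996 + O((-16 + 5) - 19, -34)) - 1627 = (-996 - 34) - 1627 = -1030 - 1627 = -2657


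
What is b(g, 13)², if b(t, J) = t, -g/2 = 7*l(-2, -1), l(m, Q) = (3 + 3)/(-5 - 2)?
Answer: 144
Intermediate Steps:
l(m, Q) = -6/7 (l(m, Q) = 6/(-7) = 6*(-⅐) = -6/7)
g = 12 (g = -14*(-6)/7 = -2*(-6) = 12)
b(g, 13)² = 12² = 144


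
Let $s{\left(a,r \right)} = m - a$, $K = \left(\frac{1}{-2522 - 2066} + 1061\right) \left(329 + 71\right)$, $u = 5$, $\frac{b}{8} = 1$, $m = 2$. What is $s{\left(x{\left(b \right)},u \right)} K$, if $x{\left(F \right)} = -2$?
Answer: $\frac{1947146800}{1147} \approx 1.6976 \cdot 10^{6}$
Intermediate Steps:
$b = 8$ ($b = 8 \cdot 1 = 8$)
$K = \frac{486786700}{1147}$ ($K = \left(\frac{1}{-4588} + 1061\right) 400 = \left(- \frac{1}{4588} + 1061\right) 400 = \frac{4867867}{4588} \cdot 400 = \frac{486786700}{1147} \approx 4.244 \cdot 10^{5}$)
$s{\left(a,r \right)} = 2 - a$
$s{\left(x{\left(b \right)},u \right)} K = \left(2 - -2\right) \frac{486786700}{1147} = \left(2 + 2\right) \frac{486786700}{1147} = 4 \cdot \frac{486786700}{1147} = \frac{1947146800}{1147}$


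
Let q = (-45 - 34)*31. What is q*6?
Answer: -14694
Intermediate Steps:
q = -2449 (q = -79*31 = -2449)
q*6 = -2449*6 = -14694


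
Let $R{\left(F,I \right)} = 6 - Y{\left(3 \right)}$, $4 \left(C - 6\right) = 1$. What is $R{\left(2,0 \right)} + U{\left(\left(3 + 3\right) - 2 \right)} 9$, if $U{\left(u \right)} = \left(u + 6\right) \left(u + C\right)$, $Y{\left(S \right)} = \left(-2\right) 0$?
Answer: $\frac{1857}{2} \approx 928.5$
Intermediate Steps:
$C = \frac{25}{4}$ ($C = 6 + \frac{1}{4} \cdot 1 = 6 + \frac{1}{4} = \frac{25}{4} \approx 6.25$)
$Y{\left(S \right)} = 0$
$U{\left(u \right)} = \left(6 + u\right) \left(\frac{25}{4} + u\right)$ ($U{\left(u \right)} = \left(u + 6\right) \left(u + \frac{25}{4}\right) = \left(6 + u\right) \left(\frac{25}{4} + u\right)$)
$R{\left(F,I \right)} = 6$ ($R{\left(F,I \right)} = 6 - 0 = 6 + 0 = 6$)
$R{\left(2,0 \right)} + U{\left(\left(3 + 3\right) - 2 \right)} 9 = 6 + \left(\frac{75}{2} + \left(\left(3 + 3\right) - 2\right)^{2} + \frac{49 \left(\left(3 + 3\right) - 2\right)}{4}\right) 9 = 6 + \left(\frac{75}{2} + \left(6 - 2\right)^{2} + \frac{49 \left(6 - 2\right)}{4}\right) 9 = 6 + \left(\frac{75}{2} + 4^{2} + \frac{49}{4} \cdot 4\right) 9 = 6 + \left(\frac{75}{2} + 16 + 49\right) 9 = 6 + \frac{205}{2} \cdot 9 = 6 + \frac{1845}{2} = \frac{1857}{2}$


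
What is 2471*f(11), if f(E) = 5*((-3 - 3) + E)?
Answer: 61775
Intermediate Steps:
f(E) = -30 + 5*E (f(E) = 5*(-6 + E) = -30 + 5*E)
2471*f(11) = 2471*(-30 + 5*11) = 2471*(-30 + 55) = 2471*25 = 61775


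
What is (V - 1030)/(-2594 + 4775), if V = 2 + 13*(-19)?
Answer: -425/727 ≈ -0.58459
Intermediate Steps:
V = -245 (V = 2 - 247 = -245)
(V - 1030)/(-2594 + 4775) = (-245 - 1030)/(-2594 + 4775) = -1275/2181 = -1275*1/2181 = -425/727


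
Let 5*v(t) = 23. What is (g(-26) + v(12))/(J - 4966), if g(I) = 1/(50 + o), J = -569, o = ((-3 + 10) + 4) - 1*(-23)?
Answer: -1937/2324700 ≈ -0.00083323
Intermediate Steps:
v(t) = 23/5 (v(t) = (⅕)*23 = 23/5)
o = 34 (o = (7 + 4) + 23 = 11 + 23 = 34)
g(I) = 1/84 (g(I) = 1/(50 + 34) = 1/84)
(g(-26) + v(12))/(J - 4966) = (1/84 + 23/5)/(-569 - 4966) = (1937/420)/(-5535) = (1937/420)*(-1/5535) = -1937/2324700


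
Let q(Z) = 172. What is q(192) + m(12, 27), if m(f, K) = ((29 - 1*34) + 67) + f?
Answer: 246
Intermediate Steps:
m(f, K) = 62 + f (m(f, K) = ((29 - 34) + 67) + f = (-5 + 67) + f = 62 + f)
q(192) + m(12, 27) = 172 + (62 + 12) = 172 + 74 = 246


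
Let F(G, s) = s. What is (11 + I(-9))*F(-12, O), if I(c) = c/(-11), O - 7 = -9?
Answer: -260/11 ≈ -23.636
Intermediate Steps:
O = -2 (O = 7 - 9 = -2)
I(c) = -c/11 (I(c) = c*(-1/11) = -c/11)
(11 + I(-9))*F(-12, O) = (11 - 1/11*(-9))*(-2) = (11 + 9/11)*(-2) = (130/11)*(-2) = -260/11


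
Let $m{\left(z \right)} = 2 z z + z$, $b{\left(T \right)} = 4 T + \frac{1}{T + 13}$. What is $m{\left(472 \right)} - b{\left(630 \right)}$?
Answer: $\frac{285183359}{643} \approx 4.4352 \cdot 10^{5}$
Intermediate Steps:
$b{\left(T \right)} = \frac{1}{13 + T} + 4 T$ ($b{\left(T \right)} = 4 T + \frac{1}{13 + T} = \frac{1}{13 + T} + 4 T$)
$m{\left(z \right)} = z + 2 z^{2}$ ($m{\left(z \right)} = 2 z^{2} + z = z + 2 z^{2}$)
$m{\left(472 \right)} - b{\left(630 \right)} = 472 \left(1 + 2 \cdot 472\right) - \frac{1 + 4 \cdot 630^{2} + 52 \cdot 630}{13 + 630} = 472 \left(1 + 944\right) - \frac{1 + 4 \cdot 396900 + 32760}{643} = 472 \cdot 945 - \frac{1 + 1587600 + 32760}{643} = 446040 - \frac{1}{643} \cdot 1620361 = 446040 - \frac{1620361}{643} = \frac{285183359}{643}$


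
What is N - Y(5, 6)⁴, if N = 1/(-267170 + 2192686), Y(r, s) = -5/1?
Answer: -1203447499/1925516 ≈ -625.00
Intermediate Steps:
Y(r, s) = -5 (Y(r, s) = -5*1 = -5)
N = 1/1925516 ≈ 5.1934e-7
N - Y(5, 6)⁴ = 1/1925516 - 1*(-5)⁴ = 1/1925516 - 1*625 = 1/1925516 - 625 = -1203447499/1925516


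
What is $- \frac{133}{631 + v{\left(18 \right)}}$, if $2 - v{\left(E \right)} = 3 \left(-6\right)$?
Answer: $- \frac{19}{93} \approx -0.2043$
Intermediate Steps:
$v{\left(E \right)} = 20$ ($v{\left(E \right)} = 2 - 3 \left(-6\right) = 2 - -18 = 2 + 18 = 20$)
$- \frac{133}{631 + v{\left(18 \right)}} = - \frac{133}{631 + 20} = - \frac{133}{651} = \left(-133\right) \frac{1}{651} = - \frac{19}{93}$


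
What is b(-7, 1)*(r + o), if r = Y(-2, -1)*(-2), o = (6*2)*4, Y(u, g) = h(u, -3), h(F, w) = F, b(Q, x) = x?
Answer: 52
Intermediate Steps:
Y(u, g) = u
o = 48 (o = 12*4 = 48)
r = 4 (r = -2*(-2) = 4)
b(-7, 1)*(r + o) = 1*(4 + 48) = 1*52 = 52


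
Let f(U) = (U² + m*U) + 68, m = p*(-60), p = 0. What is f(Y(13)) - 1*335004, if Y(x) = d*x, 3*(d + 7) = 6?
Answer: -330711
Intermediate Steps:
d = -5 (d = -7 + (⅓)*6 = -7 + 2 = -5)
m = 0 (m = 0*(-60) = 0)
Y(x) = -5*x
f(U) = 68 + U² (f(U) = (U² + 0*U) + 68 = (U² + 0) + 68 = U² + 68 = 68 + U²)
f(Y(13)) - 1*335004 = (68 + (-5*13)²) - 1*335004 = (68 + (-65)²) - 335004 = (68 + 4225) - 335004 = 4293 - 335004 = -330711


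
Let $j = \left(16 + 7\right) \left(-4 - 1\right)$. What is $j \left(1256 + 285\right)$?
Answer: $-177215$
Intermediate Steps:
$j = -115$ ($j = 23 \left(-5\right) = -115$)
$j \left(1256 + 285\right) = - 115 \left(1256 + 285\right) = \left(-115\right) 1541 = -177215$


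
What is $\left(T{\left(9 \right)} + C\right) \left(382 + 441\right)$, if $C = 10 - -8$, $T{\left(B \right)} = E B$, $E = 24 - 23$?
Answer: $22221$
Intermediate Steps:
$E = 1$ ($E = 24 - 23 = 1$)
$T{\left(B \right)} = B$ ($T{\left(B \right)} = 1 B = B$)
$C = 18$ ($C = 10 + 8 = 18$)
$\left(T{\left(9 \right)} + C\right) \left(382 + 441\right) = \left(9 + 18\right) \left(382 + 441\right) = 27 \cdot 823 = 22221$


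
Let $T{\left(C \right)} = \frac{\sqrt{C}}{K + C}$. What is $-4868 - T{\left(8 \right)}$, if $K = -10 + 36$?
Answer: $-4868 - \frac{\sqrt{2}}{17} \approx -4868.1$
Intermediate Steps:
$K = 26$
$T{\left(C \right)} = \frac{\sqrt{C}}{26 + C}$
$-4868 - T{\left(8 \right)} = -4868 - \frac{\sqrt{8}}{26 + 8} = -4868 - \frac{2 \sqrt{2}}{34} = -4868 - 2 \sqrt{2} \cdot \frac{1}{34} = -4868 - \frac{\sqrt{2}}{17}$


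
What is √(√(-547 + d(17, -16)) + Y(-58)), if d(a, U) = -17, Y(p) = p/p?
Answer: √(1 + 2*I*√141) ≈ 3.5192 + 3.3741*I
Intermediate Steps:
Y(p) = 1
√(√(-547 + d(17, -16)) + Y(-58)) = √(√(-547 - 17) + 1) = √(√(-564) + 1) = √(2*I*√141 + 1) = √(1 + 2*I*√141)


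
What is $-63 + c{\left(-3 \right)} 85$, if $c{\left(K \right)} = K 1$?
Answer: $-318$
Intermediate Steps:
$c{\left(K \right)} = K$
$-63 + c{\left(-3 \right)} 85 = -63 - 255 = -318$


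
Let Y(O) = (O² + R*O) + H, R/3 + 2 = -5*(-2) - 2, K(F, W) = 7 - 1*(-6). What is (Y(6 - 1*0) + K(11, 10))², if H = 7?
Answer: 26896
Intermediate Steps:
K(F, W) = 13 (K(F, W) = 7 + 6 = 13)
R = 18 (R = -6 + 3*(-5*(-2) - 2) = -6 + 3*(10 - 2) = -6 + 3*8 = -6 + 24 = 18)
Y(O) = 7 + O² + 18*O (Y(O) = (O² + 18*O) + 7 = 7 + O² + 18*O)
(Y(6 - 1*0) + K(11, 10))² = ((7 + (6 - 1*0)² + 18*(6 - 1*0)) + 13)² = ((7 + (6 + 0)² + 18*(6 + 0)) + 13)² = ((7 + 6² + 18*6) + 13)² = ((7 + 36 + 108) + 13)² = (151 + 13)² = 164² = 26896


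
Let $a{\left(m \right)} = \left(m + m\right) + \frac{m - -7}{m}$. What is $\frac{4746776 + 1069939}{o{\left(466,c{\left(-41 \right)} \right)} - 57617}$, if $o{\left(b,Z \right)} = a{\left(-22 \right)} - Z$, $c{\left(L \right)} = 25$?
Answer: $- \frac{127967730}{1269077} \approx -100.84$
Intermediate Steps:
$a{\left(m \right)} = 2 m + \frac{7 + m}{m}$ ($a{\left(m \right)} = 2 m + \frac{m + 7}{m} = 2 m + \frac{7 + m}{m}$)
$o{\left(b,Z \right)} = - \frac{953}{22} - Z$ ($o{\left(b,Z \right)} = \left(1 + 2 \left(-22\right) + \frac{7}{-22}\right) - Z = \left(1 - 44 + 7 \left(- \frac{1}{22}\right)\right) - Z = \left(1 - 44 - \frac{7}{22}\right) - Z = - \frac{953}{22} - Z$)
$\frac{4746776 + 1069939}{o{\left(466,c{\left(-41 \right)} \right)} - 57617} = \frac{4746776 + 1069939}{\left(- \frac{953}{22} - 25\right) - 57617} = \frac{5816715}{\left(- \frac{953}{22} - 25\right) - 57617} = \frac{5816715}{- \frac{1503}{22} - 57617} = \frac{5816715}{- \frac{1269077}{22}} = 5816715 \left(- \frac{22}{1269077}\right) = - \frac{127967730}{1269077}$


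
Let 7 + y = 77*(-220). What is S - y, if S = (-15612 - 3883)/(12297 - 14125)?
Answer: 30998611/1828 ≈ 16958.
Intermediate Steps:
y = -16947 (y = -7 + 77*(-220) = -7 - 16940 = -16947)
S = 19495/1828 (S = -19495/(-1828) = -19495*(-1/1828) = 19495/1828 ≈ 10.665)
S - y = 19495/1828 - 1*(-16947) = 19495/1828 + 16947 = 30998611/1828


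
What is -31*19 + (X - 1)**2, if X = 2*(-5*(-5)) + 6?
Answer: 2436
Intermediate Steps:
X = 56 (X = 2*25 + 6 = 50 + 6 = 56)
-31*19 + (X - 1)**2 = -31*19 + (56 - 1)**2 = -589 + 55**2 = -589 + 3025 = 2436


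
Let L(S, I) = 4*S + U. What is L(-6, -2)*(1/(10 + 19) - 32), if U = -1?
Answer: 23175/29 ≈ 799.14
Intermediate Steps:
L(S, I) = -1 + 4*S (L(S, I) = 4*S - 1 = -1 + 4*S)
L(-6, -2)*(1/(10 + 19) - 32) = (-1 + 4*(-6))*(1/(10 + 19) - 32) = (-1 - 24)*(1/29 - 32) = -25*(1/29 - 32) = -25*(-927/29) = 23175/29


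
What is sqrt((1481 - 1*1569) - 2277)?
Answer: I*sqrt(2365) ≈ 48.631*I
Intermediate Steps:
sqrt((1481 - 1*1569) - 2277) = sqrt((1481 - 1569) - 2277) = sqrt(-88 - 2277) = sqrt(-2365) = I*sqrt(2365)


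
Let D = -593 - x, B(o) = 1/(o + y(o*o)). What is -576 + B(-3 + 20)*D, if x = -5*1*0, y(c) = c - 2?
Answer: -175697/304 ≈ -577.95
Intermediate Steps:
y(c) = -2 + c
x = 0 (x = -5*0 = 0)
B(o) = 1/(-2 + o + o**2) (B(o) = 1/(o + (-2 + o*o)) = 1/(o + (-2 + o**2)) = 1/(-2 + o + o**2))
D = -593 (D = -593 - 1*0 = -593 + 0 = -593)
-576 + B(-3 + 20)*D = -576 - 593/(-2 + (-3 + 20) + (-3 + 20)**2) = -576 - 593/(-2 + 17 + 17**2) = -576 - 593/(-2 + 17 + 289) = -576 - 593/304 = -175697/304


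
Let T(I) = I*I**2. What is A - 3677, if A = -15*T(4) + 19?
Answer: -4618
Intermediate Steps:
T(I) = I**3
A = -941 (A = -15*4**3 + 19 = -15*64 + 19 = -960 + 19 = -941)
A - 3677 = -941 - 3677 = -4618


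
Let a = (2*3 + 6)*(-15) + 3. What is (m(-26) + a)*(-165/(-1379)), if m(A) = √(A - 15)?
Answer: -29205/1379 + 165*I*√41/1379 ≈ -21.178 + 0.76615*I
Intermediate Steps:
m(A) = √(-15 + A)
a = -177 (a = (6 + 6)*(-15) + 3 = 12*(-15) + 3 = -180 + 3 = -177)
(m(-26) + a)*(-165/(-1379)) = (√(-15 - 26) - 177)*(-165/(-1379)) = (√(-41) - 177)*(-165*(-1/1379)) = (I*√41 - 177)*(165/1379) = (-177 + I*√41)*(165/1379) = -29205/1379 + 165*I*√41/1379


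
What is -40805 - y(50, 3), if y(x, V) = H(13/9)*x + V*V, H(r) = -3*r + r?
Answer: -366026/9 ≈ -40670.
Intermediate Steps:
H(r) = -2*r
y(x, V) = V² - 26*x/9 (y(x, V) = (-26/9)*x + V*V = (-26/9)*x + V² = (-2*13/9)*x + V² = -26*x/9 + V² = V² - 26*x/9)
-40805 - y(50, 3) = -40805 - (3² - 26/9*50) = -40805 - (9 - 1300/9) = -40805 - 1*(-1219/9) = -40805 + 1219/9 = -366026/9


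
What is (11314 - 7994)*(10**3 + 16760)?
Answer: 58963200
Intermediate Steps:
(11314 - 7994)*(10**3 + 16760) = 3320*(1000 + 16760) = 3320*17760 = 58963200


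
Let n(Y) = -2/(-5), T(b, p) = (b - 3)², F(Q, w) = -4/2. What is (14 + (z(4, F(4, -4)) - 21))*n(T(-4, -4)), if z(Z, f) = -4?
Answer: -22/5 ≈ -4.4000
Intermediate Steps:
F(Q, w) = -2 (F(Q, w) = -4*½ = -2)
T(b, p) = (-3 + b)²
n(Y) = ⅖ (n(Y) = -2*(-⅕) = ⅖)
(14 + (z(4, F(4, -4)) - 21))*n(T(-4, -4)) = (14 + (-4 - 21))*(⅖) = (14 - 25)*(⅖) = -11*⅖ = -22/5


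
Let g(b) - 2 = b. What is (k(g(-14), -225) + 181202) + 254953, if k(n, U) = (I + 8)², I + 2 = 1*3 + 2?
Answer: 436276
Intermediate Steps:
I = 3 (I = -2 + (1*3 + 2) = -2 + (3 + 2) = -2 + 5 = 3)
g(b) = 2 + b
k(n, U) = 121 (k(n, U) = (3 + 8)² = 11² = 121)
(k(g(-14), -225) + 181202) + 254953 = (121 + 181202) + 254953 = 181323 + 254953 = 436276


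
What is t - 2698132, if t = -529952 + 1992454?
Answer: -1235630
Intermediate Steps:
t = 1462502
t - 2698132 = 1462502 - 2698132 = -1235630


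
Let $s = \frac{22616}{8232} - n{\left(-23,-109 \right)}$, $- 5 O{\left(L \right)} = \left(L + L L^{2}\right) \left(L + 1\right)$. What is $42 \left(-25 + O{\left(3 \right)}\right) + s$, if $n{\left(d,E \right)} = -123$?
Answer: $- \frac{1988288}{1029} \approx -1932.3$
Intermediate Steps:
$O{\left(L \right)} = - \frac{\left(1 + L\right) \left(L + L^{3}\right)}{5}$ ($O{\left(L \right)} = - \frac{\left(L + L L^{2}\right) \left(L + 1\right)}{5} = - \frac{\left(L + L^{3}\right) \left(1 + L\right)}{5} = - \frac{\left(1 + L\right) \left(L + L^{3}\right)}{5}$)
$s = \frac{129394}{1029}$ ($s = \frac{22616}{8232} - -123 = 22616 \cdot \frac{1}{8232} + 123 = \frac{2827}{1029} + 123 = \frac{129394}{1029} \approx 125.75$)
$42 \left(-25 + O{\left(3 \right)}\right) + s = 42 \left(-25 - \frac{3 \left(1 + 3 + 3^{2} + 3^{3}\right)}{5}\right) + \frac{129394}{1029} = 42 \left(-25 - \frac{3 \left(1 + 3 + 9 + 27\right)}{5}\right) + \frac{129394}{1029} = 42 \left(-25 - \frac{3}{5} \cdot 40\right) + \frac{129394}{1029} = 42 \left(-25 - 24\right) + \frac{129394}{1029} = 42 \left(-49\right) + \frac{129394}{1029} = -2058 + \frac{129394}{1029} = - \frac{1988288}{1029}$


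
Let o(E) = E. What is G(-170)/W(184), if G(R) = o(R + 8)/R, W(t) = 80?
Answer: 81/6800 ≈ 0.011912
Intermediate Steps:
G(R) = (8 + R)/R (G(R) = (R + 8)/R = (8 + R)/R)
G(-170)/W(184) = ((8 - 170)/(-170))/80 = -1/170*(-162)*(1/80) = (81/85)*(1/80) = 81/6800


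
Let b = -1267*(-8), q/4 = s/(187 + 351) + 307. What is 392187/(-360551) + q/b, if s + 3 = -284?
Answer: -475218111275/491536293892 ≈ -0.96680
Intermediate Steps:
s = -287 (s = -3 - 284 = -287)
q = 329758/269 (q = 4*(-287/(187 + 351) + 307) = 4*(-287/538 + 307) = 4*(164879/538) = 329758/269 ≈ 1225.9)
b = 10136
392187/(-360551) + q/b = 392187/(-360551) + (329758/269)/10136 = 392187*(-1/360551) + (329758/269)*(1/10136) = -392187/360551 + 164879/1363292 = -475218111275/491536293892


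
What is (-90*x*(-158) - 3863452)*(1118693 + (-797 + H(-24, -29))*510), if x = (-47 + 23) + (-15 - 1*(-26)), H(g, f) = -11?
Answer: -2860589887256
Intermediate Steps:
x = -13 (x = -24 + (-15 + 26) = -24 + 11 = -13)
(-90*x*(-158) - 3863452)*(1118693 + (-797 + H(-24, -29))*510) = (-90*(-13)*(-158) - 3863452)*(1118693 + (-797 - 11)*510) = (1170*(-158) - 3863452)*(1118693 - 808*510) = (-184860 - 3863452)*(1118693 - 412080) = -4048312*706613 = -2860589887256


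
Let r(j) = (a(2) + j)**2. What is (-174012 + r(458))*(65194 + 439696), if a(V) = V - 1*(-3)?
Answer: 20375845730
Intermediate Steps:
a(V) = 3 + V (a(V) = V + 3 = 3 + V)
r(j) = (5 + j)**2 (r(j) = ((3 + 2) + j)**2 = (5 + j)**2)
(-174012 + r(458))*(65194 + 439696) = (-174012 + (5 + 458)**2)*(65194 + 439696) = (-174012 + 463**2)*504890 = (-174012 + 214369)*504890 = 40357*504890 = 20375845730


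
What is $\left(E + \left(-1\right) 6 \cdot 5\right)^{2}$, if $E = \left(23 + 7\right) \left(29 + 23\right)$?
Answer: $2340900$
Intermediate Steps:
$E = 1560$ ($E = 30 \cdot 52 = 1560$)
$\left(E + \left(-1\right) 6 \cdot 5\right)^{2} = \left(1560 + \left(-1\right) 6 \cdot 5\right)^{2} = \left(1560 - 30\right)^{2} = 1530^{2} = 2340900$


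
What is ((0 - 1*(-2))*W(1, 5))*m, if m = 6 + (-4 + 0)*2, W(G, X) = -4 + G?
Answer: 12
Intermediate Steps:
m = -2 (m = 6 - 4*2 = 6 - 8 = -2)
((0 - 1*(-2))*W(1, 5))*m = ((0 - 1*(-2))*(-4 + 1))*(-2) = ((0 + 2)*(-3))*(-2) = (2*(-3))*(-2) = -6*(-2) = 12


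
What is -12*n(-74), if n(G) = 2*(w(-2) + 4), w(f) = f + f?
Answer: 0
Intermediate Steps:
w(f) = 2*f
n(G) = 0 (n(G) = 2*(2*(-2) + 4) = 2*(-4 + 4) = 2*0 = 0)
-12*n(-74) = -12*0 = 0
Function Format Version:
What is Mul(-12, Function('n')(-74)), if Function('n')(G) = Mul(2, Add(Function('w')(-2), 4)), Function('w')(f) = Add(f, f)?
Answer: 0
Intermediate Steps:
Function('w')(f) = Mul(2, f)
Function('n')(G) = 0 (Function('n')(G) = Mul(2, Add(Mul(2, -2), 4)) = Mul(2, Add(-4, 4)) = Mul(2, 0) = 0)
Mul(-12, Function('n')(-74)) = Mul(-12, 0) = 0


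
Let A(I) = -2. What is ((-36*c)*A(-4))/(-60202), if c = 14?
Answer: -504/30101 ≈ -0.016744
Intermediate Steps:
((-36*c)*A(-4))/(-60202) = (-36*14*(-2))/(-60202) = -504*(-2)*(-1/60202) = 1008*(-1/60202) = -504/30101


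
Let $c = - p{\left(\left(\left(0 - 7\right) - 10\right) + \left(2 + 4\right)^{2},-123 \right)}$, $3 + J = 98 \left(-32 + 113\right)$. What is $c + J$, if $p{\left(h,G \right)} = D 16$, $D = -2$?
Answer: $7967$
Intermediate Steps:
$p{\left(h,G \right)} = -32$ ($p{\left(h,G \right)} = \left(-2\right) 16 = -32$)
$J = 7935$ ($J = -3 + 98 \left(-32 + 113\right) = -3 + 98 \cdot 81 = -3 + 7938 = 7935$)
$c = 32$ ($c = \left(-1\right) \left(-32\right) = 32$)
$c + J = 32 + 7935 = 7967$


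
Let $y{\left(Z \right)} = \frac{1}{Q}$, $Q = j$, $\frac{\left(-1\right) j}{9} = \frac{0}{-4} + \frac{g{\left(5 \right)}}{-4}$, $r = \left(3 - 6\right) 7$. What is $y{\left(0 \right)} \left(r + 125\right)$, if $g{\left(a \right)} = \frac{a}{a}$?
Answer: $\frac{416}{9} \approx 46.222$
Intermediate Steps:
$g{\left(a \right)} = 1$
$r = -21$ ($r = \left(-3\right) 7 = -21$)
$j = \frac{9}{4}$ ($j = - 9 \left(\frac{0}{-4} + 1 \frac{1}{-4}\right) = - 9 \left(0 \left(- \frac{1}{4}\right) + 1 \left(- \frac{1}{4}\right)\right) = - 9 \left(0 - \frac{1}{4}\right) = \left(-9\right) \left(- \frac{1}{4}\right) = \frac{9}{4} \approx 2.25$)
$Q = \frac{9}{4} \approx 2.25$
$y{\left(Z \right)} = \frac{4}{9}$ ($y{\left(Z \right)} = \frac{1}{\frac{9}{4}} = \frac{4}{9}$)
$y{\left(0 \right)} \left(r + 125\right) = \frac{4 \left(-21 + 125\right)}{9} = \frac{4}{9} \cdot 104 = \frac{416}{9}$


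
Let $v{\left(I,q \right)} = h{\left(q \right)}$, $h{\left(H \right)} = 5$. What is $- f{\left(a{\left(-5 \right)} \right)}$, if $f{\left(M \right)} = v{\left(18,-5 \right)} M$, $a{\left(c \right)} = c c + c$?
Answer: $-100$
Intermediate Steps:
$v{\left(I,q \right)} = 5$
$a{\left(c \right)} = c + c^{2}$ ($a{\left(c \right)} = c^{2} + c = c + c^{2}$)
$f{\left(M \right)} = 5 M$
$- f{\left(a{\left(-5 \right)} \right)} = - 5 \left(- 5 \left(1 - 5\right)\right) = - 5 \left(\left(-5\right) \left(-4\right)\right) = - 5 \cdot 20 = \left(-1\right) 100 = -100$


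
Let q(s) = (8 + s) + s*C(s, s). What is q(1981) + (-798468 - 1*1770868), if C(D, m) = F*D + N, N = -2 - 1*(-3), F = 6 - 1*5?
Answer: 1358995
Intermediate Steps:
F = 1 (F = 6 - 5 = 1)
N = 1 (N = -2 + 3 = 1)
C(D, m) = 1 + D (C(D, m) = 1*D + 1 = D + 1 = 1 + D)
q(s) = 8 + s + s*(1 + s) (q(s) = (8 + s) + s*(1 + s) = 8 + s + s*(1 + s))
q(1981) + (-798468 - 1*1770868) = (8 + 1981 + 1981*(1 + 1981)) + (-798468 - 1*1770868) = (8 + 1981 + 1981*1982) + (-798468 - 1770868) = (8 + 1981 + 3926342) - 2569336 = 3928331 - 2569336 = 1358995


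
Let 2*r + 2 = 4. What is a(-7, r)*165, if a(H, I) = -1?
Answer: -165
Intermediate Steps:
r = 1 (r = -1 + (½)*4 = -1 + 2 = 1)
a(-7, r)*165 = -1*165 = -165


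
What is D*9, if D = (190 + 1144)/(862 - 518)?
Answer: 6003/172 ≈ 34.901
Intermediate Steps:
D = 667/172 (D = 1334/344 = 1334*(1/344) = 667/172 ≈ 3.8779)
D*9 = (667/172)*9 = 6003/172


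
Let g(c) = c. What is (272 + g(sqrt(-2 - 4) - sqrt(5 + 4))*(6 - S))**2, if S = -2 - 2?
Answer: 57964 + 4840*I*sqrt(6) ≈ 57964.0 + 11856.0*I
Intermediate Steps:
S = -4
(272 + g(sqrt(-2 - 4) - sqrt(5 + 4))*(6 - S))**2 = (272 + (sqrt(-2 - 4) - sqrt(5 + 4))*(6 - 1*(-4)))**2 = (272 + (sqrt(-6) - sqrt(9))*(6 + 4))**2 = (272 + (I*sqrt(6) - 1*3)*10)**2 = (272 + (I*sqrt(6) - 3)*10)**2 = (272 + (-3 + I*sqrt(6))*10)**2 = (272 + (-30 + 10*I*sqrt(6)))**2 = (242 + 10*I*sqrt(6))**2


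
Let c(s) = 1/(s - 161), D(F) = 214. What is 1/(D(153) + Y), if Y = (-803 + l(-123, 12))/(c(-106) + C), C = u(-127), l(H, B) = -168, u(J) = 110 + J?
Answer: 4540/1230817 ≈ 0.0036886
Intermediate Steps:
C = -17 (C = 110 - 127 = -17)
c(s) = 1/(-161 + s)
Y = 259257/4540 (Y = (-803 - 168)/(1/(-161 - 106) - 17) = -971/(1/(-267) - 17) = -971/(-1/267 - 17) = -971/(-4540/267) = -971*(-267/4540) = 259257/4540 ≈ 57.105)
1/(D(153) + Y) = 1/(214 + 259257/4540) = 1/(1230817/4540) = 4540/1230817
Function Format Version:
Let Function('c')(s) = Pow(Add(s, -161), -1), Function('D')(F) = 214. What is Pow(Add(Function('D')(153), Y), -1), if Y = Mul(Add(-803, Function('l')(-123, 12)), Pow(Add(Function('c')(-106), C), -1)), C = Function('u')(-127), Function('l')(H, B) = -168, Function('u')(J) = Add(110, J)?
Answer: Rational(4540, 1230817) ≈ 0.0036886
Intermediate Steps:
C = -17 (C = Add(110, -127) = -17)
Function('c')(s) = Pow(Add(-161, s), -1)
Y = Rational(259257, 4540) (Y = Mul(Add(-803, -168), Pow(Add(Pow(Add(-161, -106), -1), -17), -1)) = Mul(-971, Pow(Add(Pow(-267, -1), -17), -1)) = Mul(-971, Pow(Add(Rational(-1, 267), -17), -1)) = Mul(-971, Pow(Rational(-4540, 267), -1)) = Mul(-971, Rational(-267, 4540)) = Rational(259257, 4540) ≈ 57.105)
Pow(Add(Function('D')(153), Y), -1) = Pow(Add(214, Rational(259257, 4540)), -1) = Pow(Rational(1230817, 4540), -1) = Rational(4540, 1230817)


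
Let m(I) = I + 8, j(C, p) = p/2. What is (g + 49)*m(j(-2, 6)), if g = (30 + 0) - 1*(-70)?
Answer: 1639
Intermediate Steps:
j(C, p) = p/2 (j(C, p) = p*(½) = p/2)
g = 100 (g = 30 + 70 = 100)
m(I) = 8 + I
(g + 49)*m(j(-2, 6)) = (100 + 49)*(8 + (½)*6) = 149*(8 + 3) = 149*11 = 1639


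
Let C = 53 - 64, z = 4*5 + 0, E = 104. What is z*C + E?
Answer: -116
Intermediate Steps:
z = 20 (z = 20 + 0 = 20)
C = -11
z*C + E = 20*(-11) + 104 = -220 + 104 = -116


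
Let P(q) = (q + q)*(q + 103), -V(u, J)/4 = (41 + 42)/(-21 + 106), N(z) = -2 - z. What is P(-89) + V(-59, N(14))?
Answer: -212152/85 ≈ -2495.9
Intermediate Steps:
V(u, J) = -332/85 (V(u, J) = -4*(41 + 42)/(-21 + 106) = -332/85)
P(q) = 2*q*(103 + q) (P(q) = (2*q)*(103 + q) = 2*q*(103 + q))
P(-89) + V(-59, N(14)) = 2*(-89)*(103 - 89) - 332/85 = 2*(-89)*14 - 332/85 = -2492 - 332/85 = -212152/85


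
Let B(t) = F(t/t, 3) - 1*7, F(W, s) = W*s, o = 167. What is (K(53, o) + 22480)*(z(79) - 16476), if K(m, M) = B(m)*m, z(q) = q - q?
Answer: -366887568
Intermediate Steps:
z(q) = 0
B(t) = -4 (B(t) = (t/t)*3 - 1*7 = 1*3 - 7 = 3 - 7 = -4)
K(m, M) = -4*m
(K(53, o) + 22480)*(z(79) - 16476) = (-4*53 + 22480)*(0 - 16476) = (-212 + 22480)*(-16476) = 22268*(-16476) = -366887568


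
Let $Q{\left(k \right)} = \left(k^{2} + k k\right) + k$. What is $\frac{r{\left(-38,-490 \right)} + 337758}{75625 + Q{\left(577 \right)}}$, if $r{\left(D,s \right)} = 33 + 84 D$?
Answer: $\frac{334599}{742060} \approx 0.45091$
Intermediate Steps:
$Q{\left(k \right)} = k + 2 k^{2}$ ($Q{\left(k \right)} = \left(k^{2} + k^{2}\right) + k = 2 k^{2} + k = k + 2 k^{2}$)
$\frac{r{\left(-38,-490 \right)} + 337758}{75625 + Q{\left(577 \right)}} = \frac{\left(33 + 84 \left(-38\right)\right) + 337758}{75625 + 577 \left(1 + 2 \cdot 577\right)} = \frac{\left(33 - 3192\right) + 337758}{75625 + 577 \left(1 + 1154\right)} = \frac{-3159 + 337758}{75625 + 577 \cdot 1155} = \frac{334599}{75625 + 666435} = \frac{334599}{742060}$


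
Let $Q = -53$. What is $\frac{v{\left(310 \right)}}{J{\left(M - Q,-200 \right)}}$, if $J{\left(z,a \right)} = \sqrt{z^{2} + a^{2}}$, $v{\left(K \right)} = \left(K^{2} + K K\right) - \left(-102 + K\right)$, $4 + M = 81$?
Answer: $\frac{95996 \sqrt{569}}{2845} \approx 804.87$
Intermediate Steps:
$M = 77$ ($M = -4 + 81 = 77$)
$v{\left(K \right)} = 102 - K + 2 K^{2}$ ($v{\left(K \right)} = \left(K^{2} + K^{2}\right) - \left(-102 + K\right) = 2 K^{2} - \left(-102 + K\right) = 102 - K + 2 K^{2}$)
$J{\left(z,a \right)} = \sqrt{a^{2} + z^{2}}$
$\frac{v{\left(310 \right)}}{J{\left(M - Q,-200 \right)}} = \frac{102 - 310 + 2 \cdot 310^{2}}{\sqrt{\left(-200\right)^{2} + \left(77 - -53\right)^{2}}} = \frac{102 - 310 + 2 \cdot 96100}{\sqrt{40000 + \left(77 + 53\right)^{2}}} = \frac{102 - 310 + 192200}{\sqrt{40000 + 130^{2}}} = \frac{191992}{\sqrt{40000 + 16900}} = \frac{191992}{\sqrt{56900}} = \frac{191992}{10 \sqrt{569}} = 191992 \frac{\sqrt{569}}{5690} = \frac{95996 \sqrt{569}}{2845}$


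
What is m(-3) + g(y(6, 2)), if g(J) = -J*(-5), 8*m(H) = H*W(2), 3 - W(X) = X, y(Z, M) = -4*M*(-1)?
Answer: 317/8 ≈ 39.625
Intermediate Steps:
y(Z, M) = 4*M
W(X) = 3 - X
m(H) = H/8 (m(H) = (H*(3 - 1*2))/8 = (H*(3 - 2))/8 = (H*1)/8 = H/8)
g(J) = 5*J
m(-3) + g(y(6, 2)) = (⅛)*(-3) + 5*(4*2) = -3/8 + 5*8 = -3/8 + 40 = 317/8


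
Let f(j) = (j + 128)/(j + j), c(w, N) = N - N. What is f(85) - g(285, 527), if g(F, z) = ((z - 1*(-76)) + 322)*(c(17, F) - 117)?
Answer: 18398463/170 ≈ 1.0823e+5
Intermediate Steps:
c(w, N) = 0
g(F, z) = -46566 - 117*z (g(F, z) = ((z - 1*(-76)) + 322)*(0 - 117) = ((z + 76) + 322)*(-117) = ((76 + z) + 322)*(-117) = (398 + z)*(-117) = -46566 - 117*z)
f(j) = (128 + j)/(2*j) (f(j) = (128 + j)/((2*j)) = (128 + j)*(1/(2*j)) = (128 + j)/(2*j))
f(85) - g(285, 527) = (½)*(128 + 85)/85 - (-46566 - 117*527) = (½)*(1/85)*213 - (-46566 - 61659) = 213/170 - 1*(-108225) = 213/170 + 108225 = 18398463/170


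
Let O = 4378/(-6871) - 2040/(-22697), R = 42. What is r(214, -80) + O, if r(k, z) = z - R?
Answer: -19111383240/155951087 ≈ -122.55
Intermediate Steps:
O = -85350626/155951087 (O = 4378*(-1/6871) - 2040*(-1/22697) = -4378/6871 + 2040/22697 = -85350626/155951087 ≈ -0.54729)
r(k, z) = -42 + z (r(k, z) = z - 1*42 = z - 42 = -42 + z)
r(214, -80) + O = (-42 - 80) - 85350626/155951087 = -122 - 85350626/155951087 = -19111383240/155951087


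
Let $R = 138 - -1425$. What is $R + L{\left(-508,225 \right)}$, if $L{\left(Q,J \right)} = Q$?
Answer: $1055$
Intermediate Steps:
$R = 1563$ ($R = 138 + 1425 = 1563$)
$R + L{\left(-508,225 \right)} = 1563 - 508 = 1055$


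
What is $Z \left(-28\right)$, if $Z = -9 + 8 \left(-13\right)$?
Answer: $3164$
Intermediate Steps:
$Z = -113$ ($Z = -9 - 104 = -113$)
$Z \left(-28\right) = \left(-113\right) \left(-28\right) = 3164$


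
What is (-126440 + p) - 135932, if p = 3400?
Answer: -258972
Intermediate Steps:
(-126440 + p) - 135932 = (-126440 + 3400) - 135932 = -123040 - 135932 = -258972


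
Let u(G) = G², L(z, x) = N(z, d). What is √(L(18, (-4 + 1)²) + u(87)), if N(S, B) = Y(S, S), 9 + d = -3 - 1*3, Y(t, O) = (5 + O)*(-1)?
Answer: 7*√154 ≈ 86.868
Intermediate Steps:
Y(t, O) = -5 - O
d = -15 (d = -9 + (-3 - 1*3) = -9 + (-3 - 3) = -9 - 6 = -15)
N(S, B) = -5 - S
L(z, x) = -5 - z
√(L(18, (-4 + 1)²) + u(87)) = √((-5 - 1*18) + 87²) = √((-5 - 18) + 7569) = √(-23 + 7569) = √7546 = 7*√154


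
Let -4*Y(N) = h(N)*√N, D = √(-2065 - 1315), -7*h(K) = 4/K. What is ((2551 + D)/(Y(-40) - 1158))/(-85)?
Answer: 1157990736/44680920497 + 364*√2/44680920497 - 35714*I*√10/223404602485 + 11802336*I*√5/44680920497 ≈ 0.025917 + 0.00059015*I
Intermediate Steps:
h(K) = -4/(7*K)
D = 26*I*√5 (D = √(-3380) = 26*I*√5 ≈ 58.138*I)
Y(N) = 1/(7*√N) (Y(N) = -(-4/(7*N))*√N/4 = -(-1)/(7*√N) = 1/(7*√N))
((2551 + D)/(Y(-40) - 1158))/(-85) = ((2551 + 26*I*√5)/(1/(7*√(-40)) - 1158))/(-85) = ((2551 + 26*I*√5)/((-I*√10/20)/7 - 1158))*(-1/85) = ((2551 + 26*I*√5)/(-I*√10/140 - 1158))*(-1/85) = ((2551 + 26*I*√5)/(-1158 - I*√10/140))*(-1/85) = -(2551 + 26*I*√5)/(85*(-1158 - I*√10/140))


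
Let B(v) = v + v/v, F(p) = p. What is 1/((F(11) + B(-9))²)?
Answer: ⅑ ≈ 0.11111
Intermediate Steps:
B(v) = 1 + v (B(v) = v + 1 = 1 + v)
1/((F(11) + B(-9))²) = 1/((11 + (1 - 9))²) = 1/((11 - 8)²) = 1/(3²) = 1/9 = ⅑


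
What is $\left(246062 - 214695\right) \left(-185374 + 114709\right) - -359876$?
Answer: $-2216189179$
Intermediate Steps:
$\left(246062 - 214695\right) \left(-185374 + 114709\right) - -359876 = 31367 \left(-70665\right) + 359876 = -2216549055 + 359876 = -2216189179$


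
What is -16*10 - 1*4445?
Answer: -4605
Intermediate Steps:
-16*10 - 1*4445 = -160 - 4445 = -4605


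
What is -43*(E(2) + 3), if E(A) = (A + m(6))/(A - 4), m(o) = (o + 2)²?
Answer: 1290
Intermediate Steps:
m(o) = (2 + o)²
E(A) = (64 + A)/(-4 + A) (E(A) = (A + (2 + 6)²)/(A - 4) = (A + 8²)/(-4 + A) = (A + 64)/(-4 + A) = (64 + A)/(-4 + A))
-43*(E(2) + 3) = -43*((64 + 2)/(-4 + 2) + 3) = -43*(66/(-2) + 3) = -43*(-½*66 + 3) = -43*(-33 + 3) = -43*(-30) = 1290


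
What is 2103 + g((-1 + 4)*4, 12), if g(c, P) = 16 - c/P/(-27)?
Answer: 57214/27 ≈ 2119.0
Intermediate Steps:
g(c, P) = 16 + c/(27*P) (g(c, P) = 16 - c/P*(-1)/27 = 16 - (-1)*c/(27*P) = 16 + c/(27*P))
2103 + g((-1 + 4)*4, 12) = 2103 + (16 + (1/27)*((-1 + 4)*4)/12) = 2103 + (16 + (1/27)*(3*4)*(1/12)) = 2103 + (16 + (1/27)*12*(1/12)) = 2103 + (16 + 1/27) = 2103 + 433/27 = 57214/27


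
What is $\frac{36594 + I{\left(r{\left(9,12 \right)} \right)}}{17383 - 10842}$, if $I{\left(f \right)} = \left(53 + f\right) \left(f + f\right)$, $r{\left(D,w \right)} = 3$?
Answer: $\frac{36930}{6541} \approx 5.6459$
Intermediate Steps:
$I{\left(f \right)} = 2 f \left(53 + f\right)$ ($I{\left(f \right)} = \left(53 + f\right) 2 f = 2 f \left(53 + f\right)$)
$\frac{36594 + I{\left(r{\left(9,12 \right)} \right)}}{17383 - 10842} = \frac{36594 + 2 \cdot 3 \left(53 + 3\right)}{17383 - 10842} = \frac{36594 + 2 \cdot 3 \cdot 56}{6541} = \left(36594 + 336\right) \frac{1}{6541} = 36930 \cdot \frac{1}{6541} = \frac{36930}{6541}$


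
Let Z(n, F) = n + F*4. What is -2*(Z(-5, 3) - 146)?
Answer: 278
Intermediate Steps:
Z(n, F) = n + 4*F
-2*(Z(-5, 3) - 146) = -2*((-5 + 4*3) - 146) = -2*((-5 + 12) - 146) = -2*(7 - 146) = -2*(-139) = 278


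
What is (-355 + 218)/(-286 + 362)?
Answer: -137/76 ≈ -1.8026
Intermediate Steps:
(-355 + 218)/(-286 + 362) = -137/76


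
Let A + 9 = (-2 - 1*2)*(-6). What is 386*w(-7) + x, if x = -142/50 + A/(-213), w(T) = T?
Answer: -4801216/1775 ≈ -2704.9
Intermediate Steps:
A = 15 (A = -9 + (-2 - 1*2)*(-6) = -9 + (-2 - 2)*(-6) = -9 - 4*(-6) = -9 + 24 = 15)
x = -5166/1775 (x = -142/50 + 15/(-213) = -142*1/50 + 15*(-1/213) = -71/25 - 5/71 = -5166/1775 ≈ -2.9104)
386*w(-7) + x = 386*(-7) - 5166/1775 = -2702 - 5166/1775 = -4801216/1775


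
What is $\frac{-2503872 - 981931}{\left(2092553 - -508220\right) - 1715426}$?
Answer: $- \frac{3485803}{885347} \approx -3.9372$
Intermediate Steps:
$\frac{-2503872 - 981931}{\left(2092553 - -508220\right) - 1715426} = - \frac{3485803}{\left(2092553 + 508220\right) - 1715426} = - \frac{3485803}{2600773 - 1715426} = - \frac{3485803}{885347}$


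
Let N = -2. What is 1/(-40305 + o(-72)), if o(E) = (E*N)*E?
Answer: -1/50673 ≈ -1.9734e-5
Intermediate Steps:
o(E) = -2*E² (o(E) = (E*(-2))*E = (-2*E)*E = -2*E²)
1/(-40305 + o(-72)) = 1/(-40305 - 2*(-72)²) = 1/(-40305 - 2*5184) = 1/(-40305 - 10368) = 1/(-50673) = -1/50673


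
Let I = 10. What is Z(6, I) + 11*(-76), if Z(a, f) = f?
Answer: -826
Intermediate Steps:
Z(6, I) + 11*(-76) = 10 + 11*(-76) = 10 - 836 = -826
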